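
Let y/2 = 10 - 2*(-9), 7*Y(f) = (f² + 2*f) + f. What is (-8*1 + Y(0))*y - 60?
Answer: -508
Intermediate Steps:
Y(f) = f²/7 + 3*f/7 (Y(f) = ((f² + 2*f) + f)/7 = (f² + 3*f)/7 = f²/7 + 3*f/7)
y = 56 (y = 2*(10 - 2*(-9)) = 2*(10 + 18) = 2*28 = 56)
(-8*1 + Y(0))*y - 60 = (-8*1 + (⅐)*0*(3 + 0))*56 - 60 = (-8 + (⅐)*0*3)*56 - 60 = (-8 + 0)*56 - 60 = -8*56 - 60 = -448 - 60 = -508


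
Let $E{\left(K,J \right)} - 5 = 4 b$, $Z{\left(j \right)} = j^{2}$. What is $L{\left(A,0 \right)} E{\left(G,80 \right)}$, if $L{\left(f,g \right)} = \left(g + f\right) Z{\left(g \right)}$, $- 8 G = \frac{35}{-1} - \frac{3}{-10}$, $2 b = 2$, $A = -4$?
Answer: $0$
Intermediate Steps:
$b = 1$ ($b = \frac{1}{2} \cdot 2 = 1$)
$G = \frac{347}{80}$ ($G = - \frac{\frac{35}{-1} - \frac{3}{-10}}{8} = - \frac{35 \left(-1\right) - - \frac{3}{10}}{8} = - \frac{-35 + \frac{3}{10}}{8} = \left(- \frac{1}{8}\right) \left(- \frac{347}{10}\right) = \frac{347}{80} \approx 4.3375$)
$L{\left(f,g \right)} = g^{2} \left(f + g\right)$ ($L{\left(f,g \right)} = \left(g + f\right) g^{2} = \left(f + g\right) g^{2} = g^{2} \left(f + g\right)$)
$E{\left(K,J \right)} = 9$ ($E{\left(K,J \right)} = 5 + 4 \cdot 1 = 5 + 4 = 9$)
$L{\left(A,0 \right)} E{\left(G,80 \right)} = 0^{2} \left(-4 + 0\right) 9 = 0 \left(-4\right) 9 = 0 \cdot 9 = 0$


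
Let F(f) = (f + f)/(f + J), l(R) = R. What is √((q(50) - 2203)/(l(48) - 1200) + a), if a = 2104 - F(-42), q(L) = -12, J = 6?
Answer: √4846670/48 ≈ 45.865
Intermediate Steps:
F(f) = 2*f/(6 + f) (F(f) = (f + f)/(f + 6) = (2*f)/(6 + f) = 2*f/(6 + f))
a = 6305/3 (a = 2104 - 2*(-42)/(6 - 42) = 2104 - 2*(-42)/(-36) = 2104 - 2*(-42)*(-1)/36 = 2104 - 1*7/3 = 2104 - 7/3 = 6305/3 ≈ 2101.7)
√((q(50) - 2203)/(l(48) - 1200) + a) = √((-12 - 2203)/(48 - 1200) + 6305/3) = √(-2215/(-1152) + 6305/3) = √(-2215*(-1/1152) + 6305/3) = √(2215/1152 + 6305/3) = √(2423335/1152) = √4846670/48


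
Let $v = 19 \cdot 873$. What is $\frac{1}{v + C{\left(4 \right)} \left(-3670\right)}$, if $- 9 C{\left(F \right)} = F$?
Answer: $\frac{9}{163963} \approx 5.489 \cdot 10^{-5}$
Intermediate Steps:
$C{\left(F \right)} = - \frac{F}{9}$
$v = 16587$
$\frac{1}{v + C{\left(4 \right)} \left(-3670\right)} = \frac{1}{16587 + \left(- \frac{1}{9}\right) 4 \left(-3670\right)} = \frac{1}{16587 - - \frac{14680}{9}} = \frac{1}{16587 + \frac{14680}{9}} = \frac{1}{\frac{163963}{9}} = \frac{9}{163963}$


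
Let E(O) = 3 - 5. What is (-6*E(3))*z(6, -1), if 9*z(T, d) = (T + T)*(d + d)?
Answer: -32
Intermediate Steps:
E(O) = -2
z(T, d) = 4*T*d/9 (z(T, d) = ((T + T)*(d + d))/9 = ((2*T)*(2*d))/9 = (4*T*d)/9 = 4*T*d/9)
(-6*E(3))*z(6, -1) = (-6*(-2))*((4/9)*6*(-1)) = 12*(-8/3) = -32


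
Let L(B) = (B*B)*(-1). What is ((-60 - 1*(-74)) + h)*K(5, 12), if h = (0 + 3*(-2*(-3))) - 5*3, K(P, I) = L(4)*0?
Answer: 0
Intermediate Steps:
L(B) = -B² (L(B) = B²*(-1) = -B²)
K(P, I) = 0 (K(P, I) = -1*4²*0 = -1*16*0 = -16*0 = 0)
h = 3 (h = (0 + 3*6) - 15 = (0 + 18) - 15 = 18 - 15 = 3)
((-60 - 1*(-74)) + h)*K(5, 12) = ((-60 - 1*(-74)) + 3)*0 = ((-60 + 74) + 3)*0 = (14 + 3)*0 = 17*0 = 0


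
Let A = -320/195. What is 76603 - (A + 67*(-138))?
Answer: 3348175/39 ≈ 85851.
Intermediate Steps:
A = -64/39 (A = -320*1/195 = -64/39 ≈ -1.6410)
76603 - (A + 67*(-138)) = 76603 - (-64/39 + 67*(-138)) = 76603 - (-64/39 - 9246) = 76603 - 1*(-360658/39) = 76603 + 360658/39 = 3348175/39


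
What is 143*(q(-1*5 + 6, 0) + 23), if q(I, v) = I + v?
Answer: 3432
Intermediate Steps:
143*(q(-1*5 + 6, 0) + 23) = 143*(((-1*5 + 6) + 0) + 23) = 143*(((-5 + 6) + 0) + 23) = 143*((1 + 0) + 23) = 143*(1 + 23) = 143*24 = 3432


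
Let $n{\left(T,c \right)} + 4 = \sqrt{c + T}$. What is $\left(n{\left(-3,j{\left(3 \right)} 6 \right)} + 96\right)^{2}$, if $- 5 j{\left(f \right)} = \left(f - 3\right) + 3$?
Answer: $\frac{\left(460 + i \sqrt{165}\right)^{2}}{25} \approx 8457.4 + 472.7 i$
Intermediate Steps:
$j{\left(f \right)} = - \frac{f}{5}$ ($j{\left(f \right)} = - \frac{\left(f - 3\right) + 3}{5} = - \frac{\left(-3 + f\right) + 3}{5} = - \frac{f}{5}$)
$n{\left(T,c \right)} = -4 + \sqrt{T + c}$ ($n{\left(T,c \right)} = -4 + \sqrt{c + T} = -4 + \sqrt{T + c}$)
$\left(n{\left(-3,j{\left(3 \right)} 6 \right)} + 96\right)^{2} = \left(\left(-4 + \sqrt{-3 + \left(- \frac{1}{5}\right) 3 \cdot 6}\right) + 96\right)^{2} = \left(\left(-4 + \sqrt{-3 - \frac{18}{5}}\right) + 96\right)^{2} = \left(\left(-4 + \sqrt{- \frac{33}{5}}\right) + 96\right)^{2} = \left(\left(-4 + \frac{i \sqrt{165}}{5}\right) + 96\right)^{2} = \left(92 + \frac{i \sqrt{165}}{5}\right)^{2}$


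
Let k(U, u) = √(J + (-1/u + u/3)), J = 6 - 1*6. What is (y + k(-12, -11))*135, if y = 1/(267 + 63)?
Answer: 9/22 + 45*I*√3894/11 ≈ 0.40909 + 255.28*I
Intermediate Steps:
J = 0 (J = 6 - 6 = 0)
k(U, u) = √(-1/u + u/3) (k(U, u) = √(0 + (-1/u + u/3)) = √(-1/u + u/3))
y = 1/330 ≈ 0.0030303
(y + k(-12, -11))*135 = (1/330 + √(-9/(-11) + 3*(-11))/3)*135 = (1/330 + √(-9*(-1/11) - 33)/3)*135 = (1/330 + √(9/11 - 33)/3)*135 = (1/330 + √(-354/11)/3)*135 = (1/330 + (I*√3894/11)/3)*135 = (1/330 + I*√3894/33)*135 = 9/22 + 45*I*√3894/11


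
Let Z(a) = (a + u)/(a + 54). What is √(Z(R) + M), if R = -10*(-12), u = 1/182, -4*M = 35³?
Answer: I*√2687184450678/15834 ≈ 103.53*I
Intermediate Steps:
M = -42875/4 (M = -¼*35³ = -¼*42875 = -42875/4 ≈ -10719.)
u = 1/182 ≈ 0.0054945
R = 120
Z(a) = (1/182 + a)/(54 + a) (Z(a) = (a + 1/182)/(a + 54) = (1/182 + a)/(54 + a))
√(Z(R) + M) = √((1/182 + 120)/(54 + 120) - 42875/4) = √((21841/182)/174 - 42875/4) = √((1/174)*(21841/182) - 42875/4) = √(21841/31668 - 42875/4) = √(-169709767/15834) = I*√2687184450678/15834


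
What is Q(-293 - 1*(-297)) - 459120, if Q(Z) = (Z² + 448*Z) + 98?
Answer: -457214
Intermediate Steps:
Q(Z) = 98 + Z² + 448*Z
Q(-293 - 1*(-297)) - 459120 = (98 + (-293 - 1*(-297))² + 448*(-293 - 1*(-297))) - 459120 = (98 + (-293 + 297)² + 448*(-293 + 297)) - 459120 = (98 + 4² + 448*4) - 459120 = (98 + 16 + 1792) - 459120 = 1906 - 459120 = -457214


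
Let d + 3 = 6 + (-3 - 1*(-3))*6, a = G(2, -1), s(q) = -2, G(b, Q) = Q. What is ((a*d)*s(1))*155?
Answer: 930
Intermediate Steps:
a = -1
d = 3 (d = -3 + (6 + (-3 - 1*(-3))*6) = -3 + (6 + (-3 + 3)*6) = -3 + (6 + 0*6) = -3 + (6 + 0) = -3 + 6 = 3)
((a*d)*s(1))*155 = (-1*3*(-2))*155 = -3*(-2)*155 = 6*155 = 930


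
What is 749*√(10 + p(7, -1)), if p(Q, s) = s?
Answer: 2247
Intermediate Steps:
749*√(10 + p(7, -1)) = 749*√(10 - 1) = 749*√9 = 749*3 = 2247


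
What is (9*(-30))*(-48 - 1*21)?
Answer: 18630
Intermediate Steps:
(9*(-30))*(-48 - 1*21) = -270*(-48 - 21) = -270*(-69) = 18630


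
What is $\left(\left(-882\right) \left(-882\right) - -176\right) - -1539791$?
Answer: $2317891$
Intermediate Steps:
$\left(\left(-882\right) \left(-882\right) - -176\right) - -1539791 = \left(777924 + 176\right) + 1539791 = 778100 + 1539791 = 2317891$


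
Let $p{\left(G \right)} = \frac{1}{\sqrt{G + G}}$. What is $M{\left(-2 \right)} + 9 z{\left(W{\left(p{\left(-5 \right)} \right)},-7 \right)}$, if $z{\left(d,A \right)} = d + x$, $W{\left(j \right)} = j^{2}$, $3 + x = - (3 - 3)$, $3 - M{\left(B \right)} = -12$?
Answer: $- \frac{129}{10} \approx -12.9$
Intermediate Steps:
$M{\left(B \right)} = 15$ ($M{\left(B \right)} = 3 - -12 = 3 + 12 = 15$)
$x = -3$ ($x = -3 - \left(3 - 3\right) = -3 - 0 = -3 + 0 = -3$)
$p{\left(G \right)} = \frac{\sqrt{2}}{2 \sqrt{G}}$ ($p{\left(G \right)} = \frac{1}{\sqrt{2 G}} = \frac{1}{\sqrt{2} \sqrt{G}} = \frac{\sqrt{2}}{2 \sqrt{G}}$)
$z{\left(d,A \right)} = -3 + d$ ($z{\left(d,A \right)} = d - 3 = -3 + d$)
$M{\left(-2 \right)} + 9 z{\left(W{\left(p{\left(-5 \right)} \right)},-7 \right)} = 15 + 9 \left(-3 + \left(\frac{\sqrt{2}}{2 i \sqrt{5}}\right)^{2}\right) = 15 + 9 \left(-3 + \left(\frac{\sqrt{2} \left(- \frac{i \sqrt{5}}{5}\right)}{2}\right)^{2}\right) = 15 + 9 \left(-3 + \left(- \frac{i \sqrt{10}}{10}\right)^{2}\right) = 15 + 9 \left(-3 - \frac{1}{10}\right) = 15 + 9 \left(- \frac{31}{10}\right) = 15 - \frac{279}{10} = - \frac{129}{10}$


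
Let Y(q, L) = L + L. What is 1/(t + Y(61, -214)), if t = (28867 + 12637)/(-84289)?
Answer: -84289/36117196 ≈ -0.0023338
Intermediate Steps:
Y(q, L) = 2*L
t = -41504/84289 (t = 41504*(-1/84289) = -41504/84289 ≈ -0.49240)
1/(t + Y(61, -214)) = 1/(-41504/84289 + 2*(-214)) = 1/(-41504/84289 - 428) = 1/(-36117196/84289) = -84289/36117196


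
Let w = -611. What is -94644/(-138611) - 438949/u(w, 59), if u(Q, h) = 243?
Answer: -5529105577/3062043 ≈ -1805.7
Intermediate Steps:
-94644/(-138611) - 438949/u(w, 59) = -94644/(-138611) - 438949/243 = -94644*(-1/138611) - 438949*1/243 = 8604/12601 - 438949/243 = -5529105577/3062043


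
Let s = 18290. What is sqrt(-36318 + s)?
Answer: 2*I*sqrt(4507) ≈ 134.27*I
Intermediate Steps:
sqrt(-36318 + s) = sqrt(-36318 + 18290) = sqrt(-18028) = 2*I*sqrt(4507)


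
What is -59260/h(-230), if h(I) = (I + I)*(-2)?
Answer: -2963/46 ≈ -64.413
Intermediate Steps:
h(I) = -4*I (h(I) = (2*I)*(-2) = -4*I)
-59260/h(-230) = -59260/((-4*(-230))) = -59260/920 = -59260*1/920 = -2963/46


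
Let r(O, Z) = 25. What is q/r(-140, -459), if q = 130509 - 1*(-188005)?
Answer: 318514/25 ≈ 12741.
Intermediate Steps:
q = 318514 (q = 130509 + 188005 = 318514)
q/r(-140, -459) = 318514/25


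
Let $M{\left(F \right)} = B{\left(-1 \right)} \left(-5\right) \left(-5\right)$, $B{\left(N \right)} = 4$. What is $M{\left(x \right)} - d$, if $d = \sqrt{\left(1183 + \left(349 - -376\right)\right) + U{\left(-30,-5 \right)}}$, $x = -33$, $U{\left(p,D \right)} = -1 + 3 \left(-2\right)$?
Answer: $100 - \sqrt{1901} \approx 56.4$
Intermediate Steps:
$U{\left(p,D \right)} = -7$ ($U{\left(p,D \right)} = -1 - 6 = -7$)
$M{\left(F \right)} = 100$ ($M{\left(F \right)} = 4 \left(-5\right) \left(-5\right) = \left(-20\right) \left(-5\right) = 100$)
$d = \sqrt{1901}$ ($d = \sqrt{\left(1183 + \left(349 - -376\right)\right) - 7} = \sqrt{\left(1183 + \left(349 + 376\right)\right) - 7} = \sqrt{\left(1183 + 725\right) - 7} = \sqrt{1908 - 7} = \sqrt{1901} \approx 43.6$)
$M{\left(x \right)} - d = 100 - \sqrt{1901}$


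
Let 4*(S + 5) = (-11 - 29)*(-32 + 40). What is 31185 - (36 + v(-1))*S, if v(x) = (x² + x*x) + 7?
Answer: 35010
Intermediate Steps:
S = -85 (S = -5 + ((-11 - 29)*(-32 + 40))/4 = -5 + (-40*8)/4 = -5 + (¼)*(-320) = -5 - 80 = -85)
v(x) = 7 + 2*x² (v(x) = (x² + x²) + 7 = 2*x² + 7 = 7 + 2*x²)
31185 - (36 + v(-1))*S = 31185 - (36 + (7 + 2*(-1)²))*(-85) = 31185 - (36 + (7 + 2*1))*(-85) = 31185 - (36 + (7 + 2))*(-85) = 31185 - (36 + 9)*(-85) = 31185 - 45*(-85) = 31185 - 1*(-3825) = 31185 + 3825 = 35010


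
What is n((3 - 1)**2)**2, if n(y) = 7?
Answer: 49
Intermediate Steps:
n((3 - 1)**2)**2 = 7**2 = 49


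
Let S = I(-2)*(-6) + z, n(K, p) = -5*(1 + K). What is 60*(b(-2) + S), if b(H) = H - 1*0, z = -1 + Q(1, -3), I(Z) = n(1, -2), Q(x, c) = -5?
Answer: 3120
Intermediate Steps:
n(K, p) = -5 - 5*K
I(Z) = -10 (I(Z) = -5 - 5*1 = -5 - 5 = -10)
z = -6 (z = -1 - 5 = -6)
b(H) = H (b(H) = H + 0 = H)
S = 54 (S = -10*(-6) - 6 = 60 - 6 = 54)
60*(b(-2) + S) = 60*(-2 + 54) = 60*52 = 3120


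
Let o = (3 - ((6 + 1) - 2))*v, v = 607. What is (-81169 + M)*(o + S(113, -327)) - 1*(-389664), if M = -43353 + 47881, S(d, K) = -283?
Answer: 115121241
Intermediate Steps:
M = 4528
o = -1214 (o = (3 - ((6 + 1) - 2))*607 = (3 - (7 - 2))*607 = (3 - 1*5)*607 = (3 - 5)*607 = -2*607 = -1214)
(-81169 + M)*(o + S(113, -327)) - 1*(-389664) = (-81169 + 4528)*(-1214 - 283) - 1*(-389664) = -76641*(-1497) + 389664 = 114731577 + 389664 = 115121241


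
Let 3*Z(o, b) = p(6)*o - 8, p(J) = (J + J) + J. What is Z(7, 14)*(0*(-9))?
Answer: 0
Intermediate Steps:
p(J) = 3*J (p(J) = 2*J + J = 3*J)
Z(o, b) = -8/3 + 6*o (Z(o, b) = ((3*6)*o - 8)/3 = (18*o - 8)/3 = (-8 + 18*o)/3 = -8/3 + 6*o)
Z(7, 14)*(0*(-9)) = (-8/3 + 6*7)*(0*(-9)) = (-8/3 + 42)*0 = (118/3)*0 = 0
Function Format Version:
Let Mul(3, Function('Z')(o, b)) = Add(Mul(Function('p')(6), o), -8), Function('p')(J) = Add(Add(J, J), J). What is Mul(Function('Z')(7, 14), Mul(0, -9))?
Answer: 0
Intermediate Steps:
Function('p')(J) = Mul(3, J) (Function('p')(J) = Add(Mul(2, J), J) = Mul(3, J))
Function('Z')(o, b) = Add(Rational(-8, 3), Mul(6, o)) (Function('Z')(o, b) = Mul(Rational(1, 3), Add(Mul(Mul(3, 6), o), -8)) = Mul(Rational(1, 3), Add(Mul(18, o), -8)) = Mul(Rational(1, 3), Add(-8, Mul(18, o))) = Add(Rational(-8, 3), Mul(6, o)))
Mul(Function('Z')(7, 14), Mul(0, -9)) = Mul(Add(Rational(-8, 3), Mul(6, 7)), Mul(0, -9)) = Mul(Add(Rational(-8, 3), 42), 0) = Mul(Rational(118, 3), 0) = 0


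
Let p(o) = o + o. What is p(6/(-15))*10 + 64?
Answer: 56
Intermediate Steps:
p(o) = 2*o
p(6/(-15))*10 + 64 = (2*(6/(-15)))*10 + 64 = (2*(6*(-1/15)))*10 + 64 = (2*(-2/5))*10 + 64 = -4/5*10 + 64 = -8 + 64 = 56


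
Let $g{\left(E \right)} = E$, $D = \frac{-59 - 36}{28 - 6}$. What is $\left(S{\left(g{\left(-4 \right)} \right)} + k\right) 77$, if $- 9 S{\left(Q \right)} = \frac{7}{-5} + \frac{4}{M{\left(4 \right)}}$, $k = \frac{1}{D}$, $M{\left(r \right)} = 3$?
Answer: $- \frac{8855}{513} \approx -17.261$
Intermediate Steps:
$D = - \frac{95}{22} \approx -4.3182$
$k = - \frac{22}{95}$ ($k = \frac{1}{- \frac{95}{22}} = - \frac{22}{95} \approx -0.23158$)
$S{\left(Q \right)} = \frac{1}{135}$ ($S{\left(Q \right)} = - \frac{\frac{7}{-5} + \frac{4}{3}}{9} = - \frac{7 \left(- \frac{1}{5}\right) + 4 \cdot \frac{1}{3}}{9} = - \frac{- \frac{7}{5} + \frac{4}{3}}{9} = \left(- \frac{1}{9}\right) \left(- \frac{1}{15}\right) = \frac{1}{135}$)
$\left(S{\left(g{\left(-4 \right)} \right)} + k\right) 77 = \left(\frac{1}{135} - \frac{22}{95}\right) 77 = \left(- \frac{115}{513}\right) 77 = - \frac{8855}{513}$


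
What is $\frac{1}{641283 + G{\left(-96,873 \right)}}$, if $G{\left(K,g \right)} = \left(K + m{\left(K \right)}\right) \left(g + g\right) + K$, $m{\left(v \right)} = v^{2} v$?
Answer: $- \frac{1}{1544275485} \approx -6.4755 \cdot 10^{-10}$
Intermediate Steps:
$m{\left(v \right)} = v^{3}$
$G{\left(K,g \right)} = K + 2 g \left(K + K^{3}\right)$ ($G{\left(K,g \right)} = \left(K + K^{3}\right) \left(g + g\right) + K = \left(K + K^{3}\right) 2 g + K = 2 g \left(K + K^{3}\right) + K = K + 2 g \left(K + K^{3}\right)$)
$\frac{1}{641283 + G{\left(-96,873 \right)}} = \frac{1}{641283 - 96 \left(1 + 2 \cdot 873 + 2 \cdot 873 \left(-96\right)^{2}\right)} = \frac{1}{641283 - 96 \left(1 + 1746 + 2 \cdot 873 \cdot 9216\right)} = \frac{1}{641283 - 96 \left(1 + 1746 + 16091136\right)} = \frac{1}{641283 - 1544916768} = \frac{1}{-1544275485} = - \frac{1}{1544275485}$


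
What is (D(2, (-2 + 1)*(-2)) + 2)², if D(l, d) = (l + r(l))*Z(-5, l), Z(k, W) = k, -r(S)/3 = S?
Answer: 484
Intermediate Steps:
r(S) = -3*S
D(l, d) = 10*l (D(l, d) = (l - 3*l)*(-5) = -2*l*(-5) = 10*l)
(D(2, (-2 + 1)*(-2)) + 2)² = (10*2 + 2)² = (20 + 2)² = 22² = 484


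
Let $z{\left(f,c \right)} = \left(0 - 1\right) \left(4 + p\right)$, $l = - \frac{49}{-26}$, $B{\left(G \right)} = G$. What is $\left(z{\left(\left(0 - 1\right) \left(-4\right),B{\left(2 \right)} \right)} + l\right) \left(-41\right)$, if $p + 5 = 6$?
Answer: $\frac{3321}{26} \approx 127.73$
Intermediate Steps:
$p = 1$ ($p = -5 + 6 = 1$)
$l = \frac{49}{26}$ ($l = \left(-49\right) \left(- \frac{1}{26}\right) = \frac{49}{26} \approx 1.8846$)
$z{\left(f,c \right)} = -5$ ($z{\left(f,c \right)} = \left(0 - 1\right) \left(4 + 1\right) = \left(-1\right) 5 = -5$)
$\left(z{\left(\left(0 - 1\right) \left(-4\right),B{\left(2 \right)} \right)} + l\right) \left(-41\right) = \left(-5 + \frac{49}{26}\right) \left(-41\right) = \left(- \frac{81}{26}\right) \left(-41\right) = \frac{3321}{26}$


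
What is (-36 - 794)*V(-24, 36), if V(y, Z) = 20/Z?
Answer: -4150/9 ≈ -461.11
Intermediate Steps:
(-36 - 794)*V(-24, 36) = (-36 - 794)*(20/36) = -16600/36 = -830*5/9 = -4150/9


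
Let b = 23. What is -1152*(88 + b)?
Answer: -127872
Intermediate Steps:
-1152*(88 + b) = -1152*(88 + 23) = -1152*111 = -18*7104 = -127872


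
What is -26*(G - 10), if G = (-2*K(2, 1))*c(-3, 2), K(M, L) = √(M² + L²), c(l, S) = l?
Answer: 260 - 156*√5 ≈ -88.827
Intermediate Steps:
K(M, L) = √(L² + M²)
G = 6*√5 (G = -2*√(1² + 2²)*(-3) = -2*√(1 + 4)*(-3) = -2*√5*(-3) = 6*√5 ≈ 13.416)
-26*(G - 10) = -26*(6*√5 - 10) = -26*(-10 + 6*√5) = 260 - 156*√5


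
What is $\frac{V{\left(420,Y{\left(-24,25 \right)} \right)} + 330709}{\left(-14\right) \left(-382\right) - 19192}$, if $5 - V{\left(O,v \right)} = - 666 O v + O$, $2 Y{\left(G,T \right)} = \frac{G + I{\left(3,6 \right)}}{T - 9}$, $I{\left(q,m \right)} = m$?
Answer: $- \frac{345903}{27688} \approx -12.493$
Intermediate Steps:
$Y{\left(G,T \right)} = \frac{6 + G}{2 \left(-9 + T\right)}$ ($Y{\left(G,T \right)} = \frac{\left(G + 6\right) \frac{1}{T - 9}}{2} = \frac{\left(6 + G\right) \frac{1}{-9 + T}}{2} = \frac{\frac{1}{-9 + T} \left(6 + G\right)}{2} = \frac{6 + G}{2 \left(-9 + T\right)}$)
$V{\left(O,v \right)} = 5 - O + 666 O v$ ($V{\left(O,v \right)} = 5 - \left(- 666 O v + O\right) = 5 - \left(O - 666 O v\right) = 5 + \left(- O + 666 O v\right) = 5 - O + 666 O v$)
$\frac{V{\left(420,Y{\left(-24,25 \right)} \right)} + 330709}{\left(-14\right) \left(-382\right) - 19192} = \frac{\left(5 - 420 + 666 \cdot 420 \frac{6 - 24}{2 \left(-9 + 25\right)}\right) + 330709}{\left(-14\right) \left(-382\right) - 19192} = \frac{\left(5 - 420 + 666 \cdot 420 \cdot \frac{1}{2} \cdot \frac{1}{16} \left(-18\right)\right) + 330709}{5348 - 19192} = \frac{\left(5 - 420 + 666 \cdot 420 \cdot \frac{1}{2} \cdot \frac{1}{16} \left(-18\right)\right) + 330709}{-13844} = \left(\left(5 - 420 + 666 \cdot 420 \left(- \frac{9}{16}\right)\right) + 330709\right) \left(- \frac{1}{13844}\right) = \left(\left(5 - 420 - \frac{314685}{2}\right) + 330709\right) \left(- \frac{1}{13844}\right) = \left(- \frac{315515}{2} + 330709\right) \left(- \frac{1}{13844}\right) = \frac{345903}{2} \left(- \frac{1}{13844}\right) = - \frac{345903}{27688}$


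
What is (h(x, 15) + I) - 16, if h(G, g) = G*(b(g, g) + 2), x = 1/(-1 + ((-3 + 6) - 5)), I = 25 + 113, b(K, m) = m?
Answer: 349/3 ≈ 116.33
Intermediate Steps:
I = 138
x = -⅓ (x = 1/(-1 + (3 - 5)) = 1/(-1 - 2) = 1/(-3) = -⅓ ≈ -0.33333)
h(G, g) = G*(2 + g) (h(G, g) = G*(g + 2) = G*(2 + g))
(h(x, 15) + I) - 16 = (-(2 + 15)/3 + 138) - 16 = (-⅓*17 + 138) - 16 = (-17/3 + 138) - 16 = 397/3 - 16 = 349/3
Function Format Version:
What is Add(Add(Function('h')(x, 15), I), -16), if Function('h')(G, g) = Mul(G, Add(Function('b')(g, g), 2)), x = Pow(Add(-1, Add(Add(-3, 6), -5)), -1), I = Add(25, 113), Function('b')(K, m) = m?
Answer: Rational(349, 3) ≈ 116.33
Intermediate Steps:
I = 138
x = Rational(-1, 3) (x = Pow(Add(-1, Add(3, -5)), -1) = Pow(Add(-1, -2), -1) = Pow(-3, -1) = Rational(-1, 3) ≈ -0.33333)
Function('h')(G, g) = Mul(G, Add(2, g)) (Function('h')(G, g) = Mul(G, Add(g, 2)) = Mul(G, Add(2, g)))
Add(Add(Function('h')(x, 15), I), -16) = Add(Add(Mul(Rational(-1, 3), Add(2, 15)), 138), -16) = Add(Add(Mul(Rational(-1, 3), 17), 138), -16) = Add(Add(Rational(-17, 3), 138), -16) = Add(Rational(397, 3), -16) = Rational(349, 3)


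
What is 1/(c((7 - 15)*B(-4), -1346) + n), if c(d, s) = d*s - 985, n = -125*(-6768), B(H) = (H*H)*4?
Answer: 1/1534167 ≈ 6.5182e-7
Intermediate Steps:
B(H) = 4*H² (B(H) = H²*4 = 4*H²)
n = 846000
c(d, s) = -985 + d*s
1/(c((7 - 15)*B(-4), -1346) + n) = 1/((-985 + ((7 - 15)*(4*(-4)²))*(-1346)) + 846000) = 1/((-985 - 32*16*(-1346)) + 846000) = 1/((-985 - 8*64*(-1346)) + 846000) = 1/((-985 - 512*(-1346)) + 846000) = 1/((-985 + 689152) + 846000) = 1/(688167 + 846000) = 1/1534167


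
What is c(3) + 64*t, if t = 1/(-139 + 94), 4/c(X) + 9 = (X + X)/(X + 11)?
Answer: -17/9 ≈ -1.8889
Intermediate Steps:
c(X) = 4/(-9 + 2*X/(11 + X)) (c(X) = 4/(-9 + (X + X)/(X + 11)) = 4/(-9 + (2*X)/(11 + X)) = 4/(-9 + 2*X/(11 + X)))
t = -1/45 (t = 1/(-45) = -1/45 ≈ -0.022222)
c(3) + 64*t = 4*(-11 - 1*3)/(99 + 7*3) + 64*(-1/45) = 4*(-11 - 3)/(99 + 21) - 64/45 = 4*(-14)/120 - 64/45 = 4*(1/120)*(-14) - 64/45 = -7/15 - 64/45 = -17/9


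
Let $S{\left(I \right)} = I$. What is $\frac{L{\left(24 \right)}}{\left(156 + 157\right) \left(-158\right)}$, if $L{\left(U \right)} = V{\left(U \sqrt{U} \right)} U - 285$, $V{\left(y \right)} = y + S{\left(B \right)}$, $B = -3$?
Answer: $\frac{357}{49454} - \frac{576 \sqrt{6}}{24727} \approx -0.049841$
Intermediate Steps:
$V{\left(y \right)} = -3 + y$ ($V{\left(y \right)} = y - 3 = -3 + y$)
$L{\left(U \right)} = -285 + U \left(-3 + U^{\frac{3}{2}}\right)$ ($L{\left(U \right)} = \left(-3 + U \sqrt{U}\right) U - 285 = \left(-3 + U^{\frac{3}{2}}\right) U - 285 = U \left(-3 + U^{\frac{3}{2}}\right) - 285 = -285 + U \left(-3 + U^{\frac{3}{2}}\right)$)
$\frac{L{\left(24 \right)}}{\left(156 + 157\right) \left(-158\right)} = \frac{-285 + 24 \left(-3 + 24^{\frac{3}{2}}\right)}{\left(156 + 157\right) \left(-158\right)} = \frac{-285 + 24 \left(-3 + 48 \sqrt{6}\right)}{313 \left(-158\right)} = \frac{-285 - \left(72 - 1152 \sqrt{6}\right)}{-49454} = \left(-357 + 1152 \sqrt{6}\right) \left(- \frac{1}{49454}\right) = \frac{357}{49454} - \frac{576 \sqrt{6}}{24727}$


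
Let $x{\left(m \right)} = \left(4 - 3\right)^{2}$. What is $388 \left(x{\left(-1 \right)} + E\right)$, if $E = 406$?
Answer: $157916$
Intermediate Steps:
$x{\left(m \right)} = 1$ ($x{\left(m \right)} = 1^{2} = 1$)
$388 \left(x{\left(-1 \right)} + E\right) = 388 \left(1 + 406\right) = 388 \cdot 407 = 157916$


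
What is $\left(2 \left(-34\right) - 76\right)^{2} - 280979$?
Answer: $-260243$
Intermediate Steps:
$\left(2 \left(-34\right) - 76\right)^{2} - 280979 = \left(-68 - 76\right)^{2} - 280979 = \left(-144\right)^{2} - 280979 = 20736 - 280979 = -260243$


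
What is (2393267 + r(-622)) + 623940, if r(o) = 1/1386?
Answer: 4181848903/1386 ≈ 3.0172e+6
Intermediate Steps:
r(o) = 1/1386
(2393267 + r(-622)) + 623940 = (2393267 + 1/1386) + 623940 = 3317068063/1386 + 623940 = 4181848903/1386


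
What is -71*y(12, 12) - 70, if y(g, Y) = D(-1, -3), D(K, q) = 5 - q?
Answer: -638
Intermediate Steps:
y(g, Y) = 8 (y(g, Y) = 5 - 1*(-3) = 5 + 3 = 8)
-71*y(12, 12) - 70 = -71*8 - 70 = -568 - 70 = -638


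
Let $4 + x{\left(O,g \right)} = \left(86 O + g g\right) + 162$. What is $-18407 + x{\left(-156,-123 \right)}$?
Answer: $-16536$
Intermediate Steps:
$x{\left(O,g \right)} = 158 + g^{2} + 86 O$ ($x{\left(O,g \right)} = -4 + \left(\left(86 O + g g\right) + 162\right) = -4 + \left(\left(86 O + g^{2}\right) + 162\right) = -4 + \left(\left(g^{2} + 86 O\right) + 162\right) = -4 + \left(162 + g^{2} + 86 O\right) = 158 + g^{2} + 86 O$)
$-18407 + x{\left(-156,-123 \right)} = -18407 + \left(158 + \left(-123\right)^{2} + 86 \left(-156\right)\right) = -18407 + \left(158 + 15129 - 13416\right) = -18407 + 1871 = -16536$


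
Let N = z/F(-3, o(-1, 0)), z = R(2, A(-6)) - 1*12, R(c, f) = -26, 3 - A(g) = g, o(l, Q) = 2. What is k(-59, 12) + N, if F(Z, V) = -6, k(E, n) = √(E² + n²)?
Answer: 19/3 + 5*√145 ≈ 66.541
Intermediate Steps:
A(g) = 3 - g
z = -38 (z = -26 - 1*12 = -26 - 12 = -38)
N = 19/3 (N = -38/(-6) = -38*(-⅙) = 19/3 ≈ 6.3333)
k(-59, 12) + N = √((-59)² + 12²) + 19/3 = √(3481 + 144) + 19/3 = √3625 + 19/3 = 5*√145 + 19/3 = 19/3 + 5*√145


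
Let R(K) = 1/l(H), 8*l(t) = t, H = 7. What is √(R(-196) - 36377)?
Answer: I*√1782417/7 ≈ 190.72*I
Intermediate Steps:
l(t) = t/8
R(K) = 8/7 (R(K) = 1/((⅛)*7) = 1/(7/8) = 8/7)
√(R(-196) - 36377) = √(8/7 - 36377) = √(-254631/7) = I*√1782417/7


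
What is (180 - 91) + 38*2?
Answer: 165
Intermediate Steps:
(180 - 91) + 38*2 = 89 + 76 = 165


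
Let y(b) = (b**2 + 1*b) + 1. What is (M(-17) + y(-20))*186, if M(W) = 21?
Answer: 74772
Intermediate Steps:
y(b) = 1 + b + b**2 (y(b) = (b**2 + b) + 1 = (b + b**2) + 1 = 1 + b + b**2)
(M(-17) + y(-20))*186 = (21 + (1 - 20 + (-20)**2))*186 = (21 + (1 - 20 + 400))*186 = (21 + 381)*186 = 402*186 = 74772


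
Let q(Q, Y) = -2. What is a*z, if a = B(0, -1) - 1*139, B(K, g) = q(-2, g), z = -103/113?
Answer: 14523/113 ≈ 128.52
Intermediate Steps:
z = -103/113 (z = -103*1/113 = -103/113 ≈ -0.91150)
B(K, g) = -2
a = -141 (a = -2 - 1*139 = -2 - 139 = -141)
a*z = -141*(-103/113) = 14523/113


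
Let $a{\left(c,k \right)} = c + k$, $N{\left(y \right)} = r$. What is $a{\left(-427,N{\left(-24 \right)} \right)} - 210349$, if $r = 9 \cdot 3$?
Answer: $-210749$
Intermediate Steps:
$r = 27$
$N{\left(y \right)} = 27$
$a{\left(-427,N{\left(-24 \right)} \right)} - 210349 = \left(-427 + 27\right) - 210349 = -400 - 210349 = -210749$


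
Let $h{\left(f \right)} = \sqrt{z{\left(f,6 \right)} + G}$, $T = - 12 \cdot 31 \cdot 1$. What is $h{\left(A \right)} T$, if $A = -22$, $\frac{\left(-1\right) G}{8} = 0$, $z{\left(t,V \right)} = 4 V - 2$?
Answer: $- 372 \sqrt{22} \approx -1744.8$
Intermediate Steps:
$z{\left(t,V \right)} = -2 + 4 V$
$G = 0$ ($G = \left(-8\right) 0 = 0$)
$T = -372$ ($T = \left(-12\right) 31 = -372$)
$h{\left(f \right)} = \sqrt{22}$ ($h{\left(f \right)} = \sqrt{\left(-2 + 4 \cdot 6\right) + 0} = \sqrt{\left(-2 + 24\right) + 0} = \sqrt{22 + 0} = \sqrt{22}$)
$h{\left(A \right)} T = \sqrt{22} \left(-372\right) = - 372 \sqrt{22}$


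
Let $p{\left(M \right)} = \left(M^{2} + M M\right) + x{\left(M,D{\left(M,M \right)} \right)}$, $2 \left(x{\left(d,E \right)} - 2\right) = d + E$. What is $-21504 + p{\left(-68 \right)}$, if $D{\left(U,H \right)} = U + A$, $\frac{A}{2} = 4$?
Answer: $-12318$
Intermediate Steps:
$A = 8$ ($A = 2 \cdot 4 = 8$)
$D{\left(U,H \right)} = 8 + U$ ($D{\left(U,H \right)} = U + 8 = 8 + U$)
$x{\left(d,E \right)} = 2 + \frac{E}{2} + \frac{d}{2}$ ($x{\left(d,E \right)} = 2 + \frac{d + E}{2} = 2 + \frac{E + d}{2} = 2 + \left(\frac{E}{2} + \frac{d}{2}\right) = 2 + \frac{E}{2} + \frac{d}{2}$)
$p{\left(M \right)} = 6 + M + 2 M^{2}$ ($p{\left(M \right)} = \left(M^{2} + M M\right) + \left(2 + \frac{8 + M}{2} + \frac{M}{2}\right) = \left(M^{2} + M^{2}\right) + \left(2 + \left(4 + \frac{M}{2}\right) + \frac{M}{2}\right) = 2 M^{2} + \left(6 + M\right) = 6 + M + 2 M^{2}$)
$-21504 + p{\left(-68 \right)} = -21504 + \left(6 - 68 + 2 \left(-68\right)^{2}\right) = -21504 + \left(6 - 68 + 2 \cdot 4624\right) = -21504 + \left(6 - 68 + 9248\right) = -21504 + 9186 = -12318$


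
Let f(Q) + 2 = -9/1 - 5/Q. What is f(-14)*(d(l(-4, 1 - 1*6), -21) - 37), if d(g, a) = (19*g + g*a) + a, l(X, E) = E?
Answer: 3576/7 ≈ 510.86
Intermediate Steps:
d(g, a) = a + 19*g + a*g (d(g, a) = (19*g + a*g) + a = a + 19*g + a*g)
f(Q) = -11 - 5/Q (f(Q) = -2 + (-9/1 - 5/Q) = -2 + (-9*1 - 5/Q) = -2 + (-9 - 5/Q) = -11 - 5/Q)
f(-14)*(d(l(-4, 1 - 1*6), -21) - 37) = (-11 - 5/(-14))*((-21 + 19*(1 - 1*6) - 21*(1 - 1*6)) - 37) = (-11 - 5*(-1/14))*((-21 + 19*(1 - 6) - 21*(1 - 6)) - 37) = (-11 + 5/14)*((-21 + 19*(-5) - 21*(-5)) - 37) = -149*((-21 - 95 + 105) - 37)/14 = -149*(-11 - 37)/14 = -149/14*(-48) = 3576/7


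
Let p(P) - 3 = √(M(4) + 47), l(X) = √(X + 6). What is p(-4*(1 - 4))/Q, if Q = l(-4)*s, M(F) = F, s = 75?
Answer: √2*(3 + √51)/150 ≈ 0.095614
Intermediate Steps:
l(X) = √(6 + X)
p(P) = 3 + √51 (p(P) = 3 + √(4 + 47) = 3 + √51)
Q = 75*√2 (Q = √(6 - 4)*75 = √2*75 = 75*√2 ≈ 106.07)
p(-4*(1 - 4))/Q = (3 + √51)/((75*√2)) = (3 + √51)*(√2/150) = √2*(3 + √51)/150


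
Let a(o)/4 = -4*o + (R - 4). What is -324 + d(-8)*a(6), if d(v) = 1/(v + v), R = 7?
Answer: -1275/4 ≈ -318.75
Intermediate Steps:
d(v) = 1/(2*v)
a(o) = 12 - 16*o (a(o) = 4*(-4*o + (7 - 4)) = 4*(-4*o + 3) = 4*(3 - 4*o) = 12 - 16*o)
-324 + d(-8)*a(6) = -324 + ((½)/(-8))*(12 - 16*6) = -324 + ((½)*(-⅛))*(12 - 96) = -324 - 1/16*(-84) = -324 + 21/4 = -1275/4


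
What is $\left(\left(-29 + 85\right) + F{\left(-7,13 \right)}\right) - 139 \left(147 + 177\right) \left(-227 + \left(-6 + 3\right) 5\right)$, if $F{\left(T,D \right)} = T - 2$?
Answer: $10898759$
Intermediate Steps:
$F{\left(T,D \right)} = -2 + T$
$\left(\left(-29 + 85\right) + F{\left(-7,13 \right)}\right) - 139 \left(147 + 177\right) \left(-227 + \left(-6 + 3\right) 5\right) = \left(\left(-29 + 85\right) - 9\right) - 139 \left(147 + 177\right) \left(-227 + \left(-6 + 3\right) 5\right) = \left(56 - 9\right) - 139 \cdot 324 \left(-227 - 15\right) = 47 - 139 \cdot 324 \left(-227 - 15\right) = 47 - 139 \cdot 324 \left(-242\right) = 47 - -10898712 = 47 + 10898712 = 10898759$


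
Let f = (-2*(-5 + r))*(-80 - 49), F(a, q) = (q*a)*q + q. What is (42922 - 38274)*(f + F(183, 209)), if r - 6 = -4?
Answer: 37151733584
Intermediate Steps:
r = 2 (r = 6 - 4 = 2)
F(a, q) = q + a*q² (F(a, q) = (a*q)*q + q = a*q² + q = q + a*q²)
f = -774 (f = (-2*(-5 + 2))*(-80 - 49) = -2*(-3)*(-129) = 6*(-129) = -774)
(42922 - 38274)*(f + F(183, 209)) = (42922 - 38274)*(-774 + 209*(1 + 183*209)) = 4648*(-774 + 209*(1 + 38247)) = 4648*(-774 + 209*38248) = 4648*(-774 + 7993832) = 4648*7993058 = 37151733584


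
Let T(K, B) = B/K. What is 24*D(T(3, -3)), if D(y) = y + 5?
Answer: 96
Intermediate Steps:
D(y) = 5 + y
24*D(T(3, -3)) = 24*(5 - 3/3) = 24*(5 - 3*⅓) = 24*(5 - 1) = 24*4 = 96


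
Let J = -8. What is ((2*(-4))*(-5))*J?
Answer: -320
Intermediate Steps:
((2*(-4))*(-5))*J = ((2*(-4))*(-5))*(-8) = -8*(-5)*(-8) = 40*(-8) = -320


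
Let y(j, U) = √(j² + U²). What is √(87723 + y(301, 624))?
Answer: √(87723 + √479977) ≈ 297.35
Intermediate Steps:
y(j, U) = √(U² + j²)
√(87723 + y(301, 624)) = √(87723 + √(624² + 301²)) = √(87723 + √(389376 + 90601)) = √(87723 + √479977)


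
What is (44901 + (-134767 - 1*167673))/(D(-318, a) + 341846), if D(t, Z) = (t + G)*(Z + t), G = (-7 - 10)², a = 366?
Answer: -257539/340454 ≈ -0.75646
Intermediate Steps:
G = 289 (G = (-17)² = 289)
D(t, Z) = (289 + t)*(Z + t) (D(t, Z) = (t + 289)*(Z + t) = (289 + t)*(Z + t))
(44901 + (-134767 - 1*167673))/(D(-318, a) + 341846) = (44901 + (-134767 - 1*167673))/(((-318)² + 289*366 + 289*(-318) + 366*(-318)) + 341846) = (44901 + (-134767 - 167673))/((101124 + 105774 - 91902 - 116388) + 341846) = (44901 - 302440)/(-1392 + 341846) = -257539/340454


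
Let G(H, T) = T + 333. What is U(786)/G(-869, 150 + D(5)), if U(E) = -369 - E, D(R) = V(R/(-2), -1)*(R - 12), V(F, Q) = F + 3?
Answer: -330/137 ≈ -2.4088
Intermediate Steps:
V(F, Q) = 3 + F
D(R) = (-12 + R)*(3 - R/2) (D(R) = (3 + R/(-2))*(R - 12) = (3 + R*(-½))*(-12 + R) = (3 - R/2)*(-12 + R) = (-12 + R)*(3 - R/2))
G(H, T) = 333 + T
U(786)/G(-869, 150 + D(5)) = (-369 - 1*786)/(333 + (150 - (-12 + 5)*(-6 + 5)/2)) = (-369 - 786)/(333 + (150 - ½*(-7)*(-1))) = -1155/(333 + (150 - 7/2)) = -1155/(333 + 293/2) = -1155/959/2 = -1155*2/959 = -330/137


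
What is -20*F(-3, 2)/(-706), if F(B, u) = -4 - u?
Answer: -60/353 ≈ -0.16997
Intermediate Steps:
-20*F(-3, 2)/(-706) = -20*(-4 - 1*2)/(-706) = -20*(-4 - 2)*(-1/706) = -20*(-6)*(-1/706) = 120*(-1/706) = -60/353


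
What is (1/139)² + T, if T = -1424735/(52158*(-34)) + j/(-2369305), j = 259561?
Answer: 56331361168707503/81180256368753660 ≈ 0.69390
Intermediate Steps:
T = 2915333549483/4201659146460 (T = -1424735/(52158*(-34)) + 259561/(-2369305) = -1424735/(-1773372) + 259561*(-1/2369305) = -1424735*(-1/1773372) - 259561/2369305 = 1424735/1773372 - 259561/2369305 = 2915333549483/4201659146460 ≈ 0.69385)
(1/139)² + T = (1/139)² + 2915333549483/4201659146460 = 1/19321 + 2915333549483/4201659146460 = 56331361168707503/81180256368753660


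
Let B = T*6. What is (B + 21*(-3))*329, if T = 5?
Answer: -10857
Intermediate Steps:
B = 30 (B = 5*6 = 30)
(B + 21*(-3))*329 = (30 + 21*(-3))*329 = (30 - 63)*329 = -33*329 = -10857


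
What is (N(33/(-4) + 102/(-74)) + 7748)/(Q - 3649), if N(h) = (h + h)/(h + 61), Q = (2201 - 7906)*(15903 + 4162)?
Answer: -29452597/435174712911 ≈ -6.7680e-5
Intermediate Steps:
Q = -114470825 (Q = -5705*20065 = -114470825)
N(h) = 2*h/(61 + h) (N(h) = (2*h)/(61 + h) = 2*h/(61 + h))
(N(33/(-4) + 102/(-74)) + 7748)/(Q - 3649) = (2*(33/(-4) + 102/(-74))/(61 + (33/(-4) + 102/(-74))) + 7748)/(-114470825 - 3649) = (2*(33*(-1/4) + 102*(-1/74))/(61 + (33*(-1/4) + 102*(-1/74))) + 7748)/(-114474474) = (2*(-33/4 - 51/37)/(61 + (-33/4 - 51/37)) + 7748)*(-1/114474474) = (2*(-1425/148)/(61 - 1425/148) + 7748)*(-1/114474474) = (2*(-1425/148)/(7603/148) + 7748)*(-1/114474474) = (2*(-1425/148)*(148/7603) + 7748)*(-1/114474474) = (-2850/7603 + 7748)*(-1/114474474) = (58905194/7603)*(-1/114474474) = -29452597/435174712911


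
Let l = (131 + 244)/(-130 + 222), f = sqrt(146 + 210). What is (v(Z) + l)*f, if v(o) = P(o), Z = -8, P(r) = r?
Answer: -361*sqrt(89)/46 ≈ -74.036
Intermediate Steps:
v(o) = o
f = 2*sqrt(89) (f = sqrt(356) = 2*sqrt(89) ≈ 18.868)
l = 375/92 ≈ 4.0761
(v(Z) + l)*f = (-8 + 375/92)*(2*sqrt(89)) = -361*sqrt(89)/46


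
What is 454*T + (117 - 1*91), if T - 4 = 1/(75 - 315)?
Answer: 220813/120 ≈ 1840.1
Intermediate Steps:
T = 959/240 (T = 4 + 1/(75 - 315) = 4 + 1/(-240) = 4 - 1/240 = 959/240 ≈ 3.9958)
454*T + (117 - 1*91) = 454*(959/240) + (117 - 1*91) = 217693/120 + (117 - 91) = 217693/120 + 26 = 220813/120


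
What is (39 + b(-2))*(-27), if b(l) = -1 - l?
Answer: -1080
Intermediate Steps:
(39 + b(-2))*(-27) = (39 + (-1 - 1*(-2)))*(-27) = (39 + (-1 + 2))*(-27) = (39 + 1)*(-27) = 40*(-27) = -1080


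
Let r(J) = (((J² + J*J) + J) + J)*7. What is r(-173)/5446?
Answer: 29756/389 ≈ 76.494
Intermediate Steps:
r(J) = 14*J + 14*J² (r(J) = (((J² + J²) + J) + J)*7 = ((2*J² + J) + J)*7 = ((J + 2*J²) + J)*7 = (2*J + 2*J²)*7 = 14*J + 14*J²)
r(-173)/5446 = (14*(-173)*(1 - 173))/5446 = (14*(-173)*(-172))*(1/5446) = 416584*(1/5446) = 29756/389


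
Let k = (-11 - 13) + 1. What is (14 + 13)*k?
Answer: -621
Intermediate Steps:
k = -23 (k = -24 + 1 = -23)
(14 + 13)*k = (14 + 13)*(-23) = 27*(-23) = -621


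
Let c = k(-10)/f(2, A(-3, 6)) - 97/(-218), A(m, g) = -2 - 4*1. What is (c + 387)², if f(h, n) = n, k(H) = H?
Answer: 64759561441/427716 ≈ 1.5141e+5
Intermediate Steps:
A(m, g) = -6 (A(m, g) = -2 - 4 = -6)
c = 1381/654 (c = -10/(-6) - 97/(-218) = -10*(-⅙) - 97*(-1/218) = 5/3 + 97/218 = 1381/654 ≈ 2.1116)
(c + 387)² = (1381/654 + 387)² = (254479/654)² = 64759561441/427716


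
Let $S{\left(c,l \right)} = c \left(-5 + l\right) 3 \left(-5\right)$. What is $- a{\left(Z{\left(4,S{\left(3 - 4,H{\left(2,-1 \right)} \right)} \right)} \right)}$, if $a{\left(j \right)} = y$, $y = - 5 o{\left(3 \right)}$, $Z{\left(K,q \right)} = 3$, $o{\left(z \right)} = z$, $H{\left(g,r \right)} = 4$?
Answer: $15$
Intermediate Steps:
$S{\left(c,l \right)} = - 5 c \left(-15 + 3 l\right)$ ($S{\left(c,l \right)} = c \left(-15 + 3 l\right) \left(-5\right) = - 5 c \left(-15 + 3 l\right)$)
$y = -15$ ($y = \left(-5\right) 3 = -15$)
$a{\left(j \right)} = -15$
$- a{\left(Z{\left(4,S{\left(3 - 4,H{\left(2,-1 \right)} \right)} \right)} \right)} = \left(-1\right) \left(-15\right) = 15$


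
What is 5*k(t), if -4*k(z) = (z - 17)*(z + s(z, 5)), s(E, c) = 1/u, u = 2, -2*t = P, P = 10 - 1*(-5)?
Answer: -1715/8 ≈ -214.38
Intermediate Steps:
P = 15 (P = 10 + 5 = 15)
t = -15/2 (t = -½*15 = -15/2 ≈ -7.5000)
s(E, c) = ½ (s(E, c) = 1/2 = ½)
k(z) = -(½ + z)*(-17 + z)/4 (k(z) = -(z - 17)*(z + ½)/4 = -(-17 + z)*(½ + z)/4 = -(½ + z)*(-17 + z)/4)
5*k(t) = 5*(17/8 - (-15/2)²/4 + (33/8)*(-15/2)) = 5*(17/8 - ¼*225/4 - 495/16) = 5*(17/8 - 225/16 - 495/16) = 5*(-343/8) = -1715/8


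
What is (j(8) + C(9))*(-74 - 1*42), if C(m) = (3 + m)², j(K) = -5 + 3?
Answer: -16472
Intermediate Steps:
j(K) = -2
(j(8) + C(9))*(-74 - 1*42) = (-2 + (3 + 9)²)*(-74 - 1*42) = (-2 + 12²)*(-74 - 42) = (-2 + 144)*(-116) = 142*(-116) = -16472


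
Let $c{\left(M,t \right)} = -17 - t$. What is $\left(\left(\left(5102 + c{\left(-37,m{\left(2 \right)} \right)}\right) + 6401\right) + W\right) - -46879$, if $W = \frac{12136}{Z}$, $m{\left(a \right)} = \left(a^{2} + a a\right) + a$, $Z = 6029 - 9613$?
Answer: $\frac{26141523}{448} \approx 58352.0$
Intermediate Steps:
$Z = -3584$
$m{\left(a \right)} = a + 2 a^{2}$ ($m{\left(a \right)} = \left(a^{2} + a^{2}\right) + a = 2 a^{2} + a = a + 2 a^{2}$)
$W = - \frac{1517}{448}$ ($W = \frac{12136}{-3584} = 12136 \left(- \frac{1}{3584}\right) = - \frac{1517}{448} \approx -3.3862$)
$\left(\left(\left(5102 + c{\left(-37,m{\left(2 \right)} \right)}\right) + 6401\right) + W\right) - -46879 = \left(\left(\left(5102 - \left(17 + 2 \left(1 + 2 \cdot 2\right)\right)\right) + 6401\right) - \frac{1517}{448}\right) - -46879 = \left(\left(\left(5102 - \left(17 + 2 \left(1 + 4\right)\right)\right) + 6401\right) - \frac{1517}{448}\right) + 46879 = \left(\left(\left(5102 - \left(17 + 2 \cdot 5\right)\right) + 6401\right) - \frac{1517}{448}\right) + 46879 = \left(\left(\left(5102 - 27\right) + 6401\right) - \frac{1517}{448}\right) + 46879 = \left(\left(5075 + 6401\right) - \frac{1517}{448}\right) + 46879 = \left(11476 - \frac{1517}{448}\right) + 46879 = \frac{5139731}{448} + 46879 = \frac{26141523}{448}$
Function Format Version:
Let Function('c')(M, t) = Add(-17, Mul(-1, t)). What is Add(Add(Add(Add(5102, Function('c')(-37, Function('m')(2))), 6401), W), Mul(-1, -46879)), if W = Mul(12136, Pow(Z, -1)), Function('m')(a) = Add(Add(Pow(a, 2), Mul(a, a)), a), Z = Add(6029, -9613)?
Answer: Rational(26141523, 448) ≈ 58352.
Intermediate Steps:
Z = -3584
Function('m')(a) = Add(a, Mul(2, Pow(a, 2))) (Function('m')(a) = Add(Add(Pow(a, 2), Pow(a, 2)), a) = Add(Mul(2, Pow(a, 2)), a) = Add(a, Mul(2, Pow(a, 2))))
W = Rational(-1517, 448) (W = Mul(12136, Pow(-3584, -1)) = Mul(12136, Rational(-1, 3584)) = Rational(-1517, 448) ≈ -3.3862)
Add(Add(Add(Add(5102, Function('c')(-37, Function('m')(2))), 6401), W), Mul(-1, -46879)) = Add(Add(Add(Add(5102, Add(-17, Mul(-1, Mul(2, Add(1, Mul(2, 2)))))), 6401), Rational(-1517, 448)), Mul(-1, -46879)) = Add(Add(Add(Add(5102, Add(-17, Mul(-1, Mul(2, Add(1, 4))))), 6401), Rational(-1517, 448)), 46879) = Add(Add(Add(Add(5102, Add(-17, Mul(-1, Mul(2, 5)))), 6401), Rational(-1517, 448)), 46879) = Add(Add(Add(Add(5102, Add(-17, Mul(-1, 10))), 6401), Rational(-1517, 448)), 46879) = Add(Add(Add(Add(5102, Add(-17, -10)), 6401), Rational(-1517, 448)), 46879) = Add(Add(Add(Add(5102, -27), 6401), Rational(-1517, 448)), 46879) = Add(Add(Add(5075, 6401), Rational(-1517, 448)), 46879) = Add(Add(11476, Rational(-1517, 448)), 46879) = Add(Rational(5139731, 448), 46879) = Rational(26141523, 448)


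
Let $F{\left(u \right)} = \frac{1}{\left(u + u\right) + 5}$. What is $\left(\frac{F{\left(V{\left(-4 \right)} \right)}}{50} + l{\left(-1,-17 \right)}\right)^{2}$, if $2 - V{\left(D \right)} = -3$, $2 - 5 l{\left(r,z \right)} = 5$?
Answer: $\frac{201601}{562500} \approx 0.3584$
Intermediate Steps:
$l{\left(r,z \right)} = - \frac{3}{5}$ ($l{\left(r,z \right)} = \frac{2}{5} - 1 = - \frac{3}{5}$)
$V{\left(D \right)} = 5$ ($V{\left(D \right)} = 2 - -3 = 2 + 3 = 5$)
$F{\left(u \right)} = \frac{1}{5 + 2 u}$ ($F{\left(u \right)} = \frac{1}{2 u + 5} = \frac{1}{5 + 2 u}$)
$\left(\frac{F{\left(V{\left(-4 \right)} \right)}}{50} + l{\left(-1,-17 \right)}\right)^{2} = \left(\frac{1}{\left(5 + 2 \cdot 5\right) 50} - \frac{3}{5}\right)^{2} = \left(\frac{1}{5 + 10} \cdot \frac{1}{50} - \frac{3}{5}\right)^{2} = \left(\frac{1}{15} \cdot \frac{1}{50} - \frac{3}{5}\right)^{2} = \left(\frac{1}{750} - \frac{3}{5}\right)^{2} = \left(- \frac{449}{750}\right)^{2} = \frac{201601}{562500}$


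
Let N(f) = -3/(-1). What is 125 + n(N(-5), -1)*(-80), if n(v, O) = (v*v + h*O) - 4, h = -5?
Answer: -675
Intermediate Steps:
N(f) = 3 (N(f) = -3*(-1) = 3)
n(v, O) = -4 + v² - 5*O (n(v, O) = (v*v - 5*O) - 4 = (v² - 5*O) - 4 = -4 + v² - 5*O)
125 + n(N(-5), -1)*(-80) = 125 + (-4 + 3² - 5*(-1))*(-80) = 125 + (-4 + 9 + 5)*(-80) = 125 + 10*(-80) = 125 - 800 = -675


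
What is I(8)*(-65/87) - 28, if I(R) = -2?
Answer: -2306/87 ≈ -26.506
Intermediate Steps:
I(8)*(-65/87) - 28 = -(-130)/87 - 28 = -2*(-65/87) - 28 = 130/87 - 28 = -2306/87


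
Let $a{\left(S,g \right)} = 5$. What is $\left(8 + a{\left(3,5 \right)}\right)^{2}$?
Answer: $169$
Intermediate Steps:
$\left(8 + a{\left(3,5 \right)}\right)^{2} = \left(8 + 5\right)^{2} = 13^{2} = 169$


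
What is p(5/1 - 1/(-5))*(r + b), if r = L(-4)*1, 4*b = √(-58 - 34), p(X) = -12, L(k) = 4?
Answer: -48 - 6*I*√23 ≈ -48.0 - 28.775*I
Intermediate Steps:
b = I*√23/2 (b = √(-58 - 34)/4 = √(-92)/4 = (2*I*√23)/4 = I*√23/2 ≈ 2.3979*I)
r = 4 (r = 4*1 = 4)
p(5/1 - 1/(-5))*(r + b) = -12*(4 + I*√23/2) = -48 - 6*I*√23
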